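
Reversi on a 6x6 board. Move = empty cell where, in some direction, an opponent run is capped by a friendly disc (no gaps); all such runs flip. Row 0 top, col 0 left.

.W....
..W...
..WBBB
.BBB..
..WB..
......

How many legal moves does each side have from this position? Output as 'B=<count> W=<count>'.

Answer: B=8 W=5

Derivation:
-- B to move --
(0,0): no bracket -> illegal
(0,2): flips 2 -> legal
(0,3): no bracket -> illegal
(1,0): no bracket -> illegal
(1,1): flips 1 -> legal
(1,3): flips 1 -> legal
(2,1): flips 1 -> legal
(4,1): flips 1 -> legal
(5,1): flips 1 -> legal
(5,2): flips 1 -> legal
(5,3): flips 1 -> legal
B mobility = 8
-- W to move --
(1,3): no bracket -> illegal
(1,4): no bracket -> illegal
(1,5): flips 2 -> legal
(2,0): flips 1 -> legal
(2,1): no bracket -> illegal
(3,0): no bracket -> illegal
(3,4): flips 1 -> legal
(3,5): no bracket -> illegal
(4,0): flips 1 -> legal
(4,1): no bracket -> illegal
(4,4): flips 2 -> legal
(5,2): no bracket -> illegal
(5,3): no bracket -> illegal
(5,4): no bracket -> illegal
W mobility = 5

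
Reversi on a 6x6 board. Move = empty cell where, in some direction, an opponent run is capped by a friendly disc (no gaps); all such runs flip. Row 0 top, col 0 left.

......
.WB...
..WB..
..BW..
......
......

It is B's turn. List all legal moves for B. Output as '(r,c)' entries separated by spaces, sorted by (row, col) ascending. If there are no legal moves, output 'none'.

(0,0): no bracket -> illegal
(0,1): no bracket -> illegal
(0,2): no bracket -> illegal
(1,0): flips 1 -> legal
(1,3): no bracket -> illegal
(2,0): no bracket -> illegal
(2,1): flips 1 -> legal
(2,4): no bracket -> illegal
(3,1): no bracket -> illegal
(3,4): flips 1 -> legal
(4,2): no bracket -> illegal
(4,3): flips 1 -> legal
(4,4): no bracket -> illegal

Answer: (1,0) (2,1) (3,4) (4,3)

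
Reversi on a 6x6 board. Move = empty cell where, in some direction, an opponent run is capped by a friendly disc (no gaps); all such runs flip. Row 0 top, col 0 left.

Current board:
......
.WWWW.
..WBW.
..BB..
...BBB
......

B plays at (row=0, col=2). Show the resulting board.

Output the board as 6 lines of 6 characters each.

Answer: ..B...
.WBWW.
..BBW.
..BB..
...BBB
......

Derivation:
Place B at (0,2); scan 8 dirs for brackets.
Dir NW: edge -> no flip
Dir N: edge -> no flip
Dir NE: edge -> no flip
Dir W: first cell '.' (not opp) -> no flip
Dir E: first cell '.' (not opp) -> no flip
Dir SW: opp run (1,1), next='.' -> no flip
Dir S: opp run (1,2) (2,2) capped by B -> flip
Dir SE: opp run (1,3) (2,4), next='.' -> no flip
All flips: (1,2) (2,2)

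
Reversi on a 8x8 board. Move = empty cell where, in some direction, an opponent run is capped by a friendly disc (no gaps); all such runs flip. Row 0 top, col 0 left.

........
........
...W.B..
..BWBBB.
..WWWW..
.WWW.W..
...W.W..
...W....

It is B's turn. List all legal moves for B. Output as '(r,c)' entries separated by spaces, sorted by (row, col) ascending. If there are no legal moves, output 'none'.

(1,2): flips 1 -> legal
(1,3): no bracket -> illegal
(1,4): flips 1 -> legal
(2,2): no bracket -> illegal
(2,4): no bracket -> illegal
(3,1): no bracket -> illegal
(4,0): no bracket -> illegal
(4,1): no bracket -> illegal
(4,6): no bracket -> illegal
(5,0): no bracket -> illegal
(5,4): flips 3 -> legal
(5,6): flips 1 -> legal
(6,0): no bracket -> illegal
(6,1): flips 2 -> legal
(6,2): flips 4 -> legal
(6,4): no bracket -> illegal
(6,6): no bracket -> illegal
(7,2): no bracket -> illegal
(7,4): no bracket -> illegal
(7,5): flips 3 -> legal
(7,6): no bracket -> illegal

Answer: (1,2) (1,4) (5,4) (5,6) (6,1) (6,2) (7,5)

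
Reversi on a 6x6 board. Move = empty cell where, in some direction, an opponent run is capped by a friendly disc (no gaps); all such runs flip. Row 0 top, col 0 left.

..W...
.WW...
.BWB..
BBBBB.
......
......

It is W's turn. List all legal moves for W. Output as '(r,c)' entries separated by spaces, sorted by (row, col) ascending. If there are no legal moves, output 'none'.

Answer: (2,0) (2,4) (4,0) (4,1) (4,2) (4,4) (4,5)

Derivation:
(1,0): no bracket -> illegal
(1,3): no bracket -> illegal
(1,4): no bracket -> illegal
(2,0): flips 1 -> legal
(2,4): flips 1 -> legal
(2,5): no bracket -> illegal
(3,5): no bracket -> illegal
(4,0): flips 1 -> legal
(4,1): flips 2 -> legal
(4,2): flips 1 -> legal
(4,3): no bracket -> illegal
(4,4): flips 1 -> legal
(4,5): flips 2 -> legal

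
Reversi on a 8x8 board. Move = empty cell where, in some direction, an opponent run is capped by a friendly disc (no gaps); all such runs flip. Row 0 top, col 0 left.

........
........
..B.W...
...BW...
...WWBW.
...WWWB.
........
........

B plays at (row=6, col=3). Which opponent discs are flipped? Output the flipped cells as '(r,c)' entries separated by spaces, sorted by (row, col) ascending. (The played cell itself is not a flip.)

Dir NW: first cell '.' (not opp) -> no flip
Dir N: opp run (5,3) (4,3) capped by B -> flip
Dir NE: opp run (5,4) capped by B -> flip
Dir W: first cell '.' (not opp) -> no flip
Dir E: first cell '.' (not opp) -> no flip
Dir SW: first cell '.' (not opp) -> no flip
Dir S: first cell '.' (not opp) -> no flip
Dir SE: first cell '.' (not opp) -> no flip

Answer: (4,3) (5,3) (5,4)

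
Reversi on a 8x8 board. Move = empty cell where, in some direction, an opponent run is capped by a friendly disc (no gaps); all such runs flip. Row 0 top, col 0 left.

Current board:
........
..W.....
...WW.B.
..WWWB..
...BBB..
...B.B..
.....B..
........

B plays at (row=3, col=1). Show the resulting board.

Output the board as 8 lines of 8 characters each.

Place B at (3,1); scan 8 dirs for brackets.
Dir NW: first cell '.' (not opp) -> no flip
Dir N: first cell '.' (not opp) -> no flip
Dir NE: first cell '.' (not opp) -> no flip
Dir W: first cell '.' (not opp) -> no flip
Dir E: opp run (3,2) (3,3) (3,4) capped by B -> flip
Dir SW: first cell '.' (not opp) -> no flip
Dir S: first cell '.' (not opp) -> no flip
Dir SE: first cell '.' (not opp) -> no flip
All flips: (3,2) (3,3) (3,4)

Answer: ........
..W.....
...WW.B.
.BBBBB..
...BBB..
...B.B..
.....B..
........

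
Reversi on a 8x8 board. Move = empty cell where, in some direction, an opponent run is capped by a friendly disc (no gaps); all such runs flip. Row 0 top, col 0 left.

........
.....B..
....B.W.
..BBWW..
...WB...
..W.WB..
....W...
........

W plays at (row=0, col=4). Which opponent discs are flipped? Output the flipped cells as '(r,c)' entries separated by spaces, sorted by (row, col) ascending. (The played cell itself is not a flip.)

Dir NW: edge -> no flip
Dir N: edge -> no flip
Dir NE: edge -> no flip
Dir W: first cell '.' (not opp) -> no flip
Dir E: first cell '.' (not opp) -> no flip
Dir SW: first cell '.' (not opp) -> no flip
Dir S: first cell '.' (not opp) -> no flip
Dir SE: opp run (1,5) capped by W -> flip

Answer: (1,5)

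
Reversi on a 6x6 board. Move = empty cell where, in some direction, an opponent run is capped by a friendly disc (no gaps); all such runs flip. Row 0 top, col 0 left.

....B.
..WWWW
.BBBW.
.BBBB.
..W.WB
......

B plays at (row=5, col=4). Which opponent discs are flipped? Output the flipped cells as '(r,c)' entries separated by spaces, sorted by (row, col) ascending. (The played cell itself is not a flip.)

Answer: (4,4)

Derivation:
Dir NW: first cell '.' (not opp) -> no flip
Dir N: opp run (4,4) capped by B -> flip
Dir NE: first cell 'B' (not opp) -> no flip
Dir W: first cell '.' (not opp) -> no flip
Dir E: first cell '.' (not opp) -> no flip
Dir SW: edge -> no flip
Dir S: edge -> no flip
Dir SE: edge -> no flip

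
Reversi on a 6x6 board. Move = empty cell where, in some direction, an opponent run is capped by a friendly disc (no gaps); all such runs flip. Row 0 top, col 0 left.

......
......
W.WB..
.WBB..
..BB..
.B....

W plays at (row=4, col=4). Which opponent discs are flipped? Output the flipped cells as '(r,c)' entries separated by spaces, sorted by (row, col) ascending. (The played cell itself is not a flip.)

Answer: (3,3)

Derivation:
Dir NW: opp run (3,3) capped by W -> flip
Dir N: first cell '.' (not opp) -> no flip
Dir NE: first cell '.' (not opp) -> no flip
Dir W: opp run (4,3) (4,2), next='.' -> no flip
Dir E: first cell '.' (not opp) -> no flip
Dir SW: first cell '.' (not opp) -> no flip
Dir S: first cell '.' (not opp) -> no flip
Dir SE: first cell '.' (not opp) -> no flip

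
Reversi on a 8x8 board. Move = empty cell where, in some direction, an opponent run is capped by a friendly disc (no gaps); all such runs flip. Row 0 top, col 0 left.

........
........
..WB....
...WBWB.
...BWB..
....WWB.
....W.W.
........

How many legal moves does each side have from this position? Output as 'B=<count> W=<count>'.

-- B to move --
(1,1): no bracket -> illegal
(1,2): no bracket -> illegal
(1,3): no bracket -> illegal
(2,1): flips 1 -> legal
(2,4): no bracket -> illegal
(2,5): flips 1 -> legal
(2,6): no bracket -> illegal
(3,1): no bracket -> illegal
(3,2): flips 1 -> legal
(4,2): no bracket -> illegal
(4,6): no bracket -> illegal
(5,3): flips 2 -> legal
(5,7): no bracket -> illegal
(6,3): flips 1 -> legal
(6,5): flips 2 -> legal
(6,7): no bracket -> illegal
(7,3): no bracket -> illegal
(7,4): flips 3 -> legal
(7,5): no bracket -> illegal
(7,6): flips 1 -> legal
(7,7): no bracket -> illegal
B mobility = 8
-- W to move --
(1,2): no bracket -> illegal
(1,3): flips 1 -> legal
(1,4): no bracket -> illegal
(2,4): flips 2 -> legal
(2,5): no bracket -> illegal
(2,6): no bracket -> illegal
(2,7): flips 2 -> legal
(3,2): flips 1 -> legal
(3,7): flips 1 -> legal
(4,2): flips 1 -> legal
(4,6): flips 2 -> legal
(4,7): no bracket -> illegal
(5,2): no bracket -> illegal
(5,3): flips 1 -> legal
(5,7): flips 1 -> legal
(6,5): no bracket -> illegal
(6,7): no bracket -> illegal
W mobility = 9

Answer: B=8 W=9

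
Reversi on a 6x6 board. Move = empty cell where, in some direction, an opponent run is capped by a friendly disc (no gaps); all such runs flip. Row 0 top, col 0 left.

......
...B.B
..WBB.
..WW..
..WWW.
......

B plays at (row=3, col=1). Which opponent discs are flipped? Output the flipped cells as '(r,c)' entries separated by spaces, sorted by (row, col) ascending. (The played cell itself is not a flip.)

Answer: (2,2)

Derivation:
Dir NW: first cell '.' (not opp) -> no flip
Dir N: first cell '.' (not opp) -> no flip
Dir NE: opp run (2,2) capped by B -> flip
Dir W: first cell '.' (not opp) -> no flip
Dir E: opp run (3,2) (3,3), next='.' -> no flip
Dir SW: first cell '.' (not opp) -> no flip
Dir S: first cell '.' (not opp) -> no flip
Dir SE: opp run (4,2), next='.' -> no flip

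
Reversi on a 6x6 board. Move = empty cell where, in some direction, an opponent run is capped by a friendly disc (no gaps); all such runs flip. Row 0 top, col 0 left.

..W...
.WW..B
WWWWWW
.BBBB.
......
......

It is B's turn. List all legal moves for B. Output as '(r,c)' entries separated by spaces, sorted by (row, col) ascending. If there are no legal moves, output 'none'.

Answer: (0,0) (0,1) (1,0) (1,3) (1,4) (3,5)

Derivation:
(0,0): flips 2 -> legal
(0,1): flips 4 -> legal
(0,3): no bracket -> illegal
(1,0): flips 1 -> legal
(1,3): flips 2 -> legal
(1,4): flips 2 -> legal
(3,0): no bracket -> illegal
(3,5): flips 1 -> legal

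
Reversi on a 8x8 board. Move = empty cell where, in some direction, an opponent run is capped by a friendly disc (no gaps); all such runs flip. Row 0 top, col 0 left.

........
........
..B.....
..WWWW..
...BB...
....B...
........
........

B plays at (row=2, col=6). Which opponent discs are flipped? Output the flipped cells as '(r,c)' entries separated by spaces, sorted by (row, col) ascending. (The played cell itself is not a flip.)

Answer: (3,5)

Derivation:
Dir NW: first cell '.' (not opp) -> no flip
Dir N: first cell '.' (not opp) -> no flip
Dir NE: first cell '.' (not opp) -> no flip
Dir W: first cell '.' (not opp) -> no flip
Dir E: first cell '.' (not opp) -> no flip
Dir SW: opp run (3,5) capped by B -> flip
Dir S: first cell '.' (not opp) -> no flip
Dir SE: first cell '.' (not opp) -> no flip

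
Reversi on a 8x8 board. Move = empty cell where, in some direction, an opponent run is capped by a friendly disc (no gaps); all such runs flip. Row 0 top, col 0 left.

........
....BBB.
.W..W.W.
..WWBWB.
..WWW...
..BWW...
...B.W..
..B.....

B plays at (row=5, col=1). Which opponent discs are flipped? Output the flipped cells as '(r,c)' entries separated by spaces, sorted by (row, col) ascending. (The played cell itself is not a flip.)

Dir NW: first cell '.' (not opp) -> no flip
Dir N: first cell '.' (not opp) -> no flip
Dir NE: opp run (4,2) (3,3) (2,4) capped by B -> flip
Dir W: first cell '.' (not opp) -> no flip
Dir E: first cell 'B' (not opp) -> no flip
Dir SW: first cell '.' (not opp) -> no flip
Dir S: first cell '.' (not opp) -> no flip
Dir SE: first cell '.' (not opp) -> no flip

Answer: (2,4) (3,3) (4,2)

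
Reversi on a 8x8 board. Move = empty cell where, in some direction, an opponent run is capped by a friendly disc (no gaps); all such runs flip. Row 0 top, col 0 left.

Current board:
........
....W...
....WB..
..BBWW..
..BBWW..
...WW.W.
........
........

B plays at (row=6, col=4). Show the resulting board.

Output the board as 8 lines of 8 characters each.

Place B at (6,4); scan 8 dirs for brackets.
Dir NW: opp run (5,3) capped by B -> flip
Dir N: opp run (5,4) (4,4) (3,4) (2,4) (1,4), next='.' -> no flip
Dir NE: first cell '.' (not opp) -> no flip
Dir W: first cell '.' (not opp) -> no flip
Dir E: first cell '.' (not opp) -> no flip
Dir SW: first cell '.' (not opp) -> no flip
Dir S: first cell '.' (not opp) -> no flip
Dir SE: first cell '.' (not opp) -> no flip
All flips: (5,3)

Answer: ........
....W...
....WB..
..BBWW..
..BBWW..
...BW.W.
....B...
........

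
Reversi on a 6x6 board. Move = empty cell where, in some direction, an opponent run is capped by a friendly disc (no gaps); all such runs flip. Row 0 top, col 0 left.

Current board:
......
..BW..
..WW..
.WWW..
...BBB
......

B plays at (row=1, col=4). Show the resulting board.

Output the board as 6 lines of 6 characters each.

Place B at (1,4); scan 8 dirs for brackets.
Dir NW: first cell '.' (not opp) -> no flip
Dir N: first cell '.' (not opp) -> no flip
Dir NE: first cell '.' (not opp) -> no flip
Dir W: opp run (1,3) capped by B -> flip
Dir E: first cell '.' (not opp) -> no flip
Dir SW: opp run (2,3) (3,2), next='.' -> no flip
Dir S: first cell '.' (not opp) -> no flip
Dir SE: first cell '.' (not opp) -> no flip
All flips: (1,3)

Answer: ......
..BBB.
..WW..
.WWW..
...BBB
......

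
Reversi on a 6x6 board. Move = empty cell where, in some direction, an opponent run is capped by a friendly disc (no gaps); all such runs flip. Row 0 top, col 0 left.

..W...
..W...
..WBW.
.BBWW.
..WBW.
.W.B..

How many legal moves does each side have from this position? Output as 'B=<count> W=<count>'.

Answer: B=8 W=5

Derivation:
-- B to move --
(0,1): flips 1 -> legal
(0,3): no bracket -> illegal
(1,1): no bracket -> illegal
(1,3): flips 1 -> legal
(1,4): no bracket -> illegal
(1,5): no bracket -> illegal
(2,1): flips 1 -> legal
(2,5): flips 2 -> legal
(3,5): flips 3 -> legal
(4,0): no bracket -> illegal
(4,1): flips 1 -> legal
(4,5): flips 2 -> legal
(5,0): no bracket -> illegal
(5,2): flips 1 -> legal
(5,4): no bracket -> illegal
(5,5): no bracket -> illegal
B mobility = 8
-- W to move --
(1,3): flips 1 -> legal
(1,4): no bracket -> illegal
(2,0): flips 1 -> legal
(2,1): no bracket -> illegal
(3,0): flips 2 -> legal
(4,0): flips 1 -> legal
(4,1): no bracket -> illegal
(5,2): flips 1 -> legal
(5,4): no bracket -> illegal
W mobility = 5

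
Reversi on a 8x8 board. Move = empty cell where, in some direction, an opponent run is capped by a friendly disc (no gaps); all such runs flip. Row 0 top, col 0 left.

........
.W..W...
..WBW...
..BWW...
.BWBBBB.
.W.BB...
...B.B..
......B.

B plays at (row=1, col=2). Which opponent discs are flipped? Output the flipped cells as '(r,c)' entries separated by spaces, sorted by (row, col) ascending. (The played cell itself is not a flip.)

Dir NW: first cell '.' (not opp) -> no flip
Dir N: first cell '.' (not opp) -> no flip
Dir NE: first cell '.' (not opp) -> no flip
Dir W: opp run (1,1), next='.' -> no flip
Dir E: first cell '.' (not opp) -> no flip
Dir SW: first cell '.' (not opp) -> no flip
Dir S: opp run (2,2) capped by B -> flip
Dir SE: first cell 'B' (not opp) -> no flip

Answer: (2,2)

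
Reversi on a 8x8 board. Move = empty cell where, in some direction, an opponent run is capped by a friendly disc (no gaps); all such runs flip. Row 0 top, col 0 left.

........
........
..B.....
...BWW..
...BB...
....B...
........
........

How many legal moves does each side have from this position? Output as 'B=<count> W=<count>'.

-- B to move --
(2,3): no bracket -> illegal
(2,4): flips 1 -> legal
(2,5): flips 1 -> legal
(2,6): flips 1 -> legal
(3,6): flips 2 -> legal
(4,5): no bracket -> illegal
(4,6): no bracket -> illegal
B mobility = 4
-- W to move --
(1,1): no bracket -> illegal
(1,2): no bracket -> illegal
(1,3): no bracket -> illegal
(2,1): no bracket -> illegal
(2,3): no bracket -> illegal
(2,4): no bracket -> illegal
(3,1): no bracket -> illegal
(3,2): flips 1 -> legal
(4,2): no bracket -> illegal
(4,5): no bracket -> illegal
(5,2): flips 1 -> legal
(5,3): flips 1 -> legal
(5,5): no bracket -> illegal
(6,3): no bracket -> illegal
(6,4): flips 2 -> legal
(6,5): no bracket -> illegal
W mobility = 4

Answer: B=4 W=4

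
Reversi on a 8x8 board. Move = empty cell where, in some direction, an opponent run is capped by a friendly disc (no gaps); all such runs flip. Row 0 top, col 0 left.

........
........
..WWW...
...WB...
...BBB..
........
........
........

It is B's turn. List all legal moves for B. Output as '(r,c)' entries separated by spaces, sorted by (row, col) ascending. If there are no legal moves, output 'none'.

(1,1): flips 2 -> legal
(1,2): flips 1 -> legal
(1,3): flips 2 -> legal
(1,4): flips 1 -> legal
(1,5): no bracket -> illegal
(2,1): no bracket -> illegal
(2,5): no bracket -> illegal
(3,1): no bracket -> illegal
(3,2): flips 1 -> legal
(3,5): no bracket -> illegal
(4,2): no bracket -> illegal

Answer: (1,1) (1,2) (1,3) (1,4) (3,2)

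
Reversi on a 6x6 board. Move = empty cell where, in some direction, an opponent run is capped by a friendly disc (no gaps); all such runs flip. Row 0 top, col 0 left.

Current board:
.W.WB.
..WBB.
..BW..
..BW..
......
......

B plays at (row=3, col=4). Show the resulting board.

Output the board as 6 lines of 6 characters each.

Answer: .W.WB.
..WBB.
..BW..
..BBB.
......
......

Derivation:
Place B at (3,4); scan 8 dirs for brackets.
Dir NW: opp run (2,3) (1,2) (0,1), next=edge -> no flip
Dir N: first cell '.' (not opp) -> no flip
Dir NE: first cell '.' (not opp) -> no flip
Dir W: opp run (3,3) capped by B -> flip
Dir E: first cell '.' (not opp) -> no flip
Dir SW: first cell '.' (not opp) -> no flip
Dir S: first cell '.' (not opp) -> no flip
Dir SE: first cell '.' (not opp) -> no flip
All flips: (3,3)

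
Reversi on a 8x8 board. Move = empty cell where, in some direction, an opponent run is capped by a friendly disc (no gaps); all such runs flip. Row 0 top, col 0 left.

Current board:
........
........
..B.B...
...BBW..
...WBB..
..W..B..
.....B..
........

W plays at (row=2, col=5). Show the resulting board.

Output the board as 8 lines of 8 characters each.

Place W at (2,5); scan 8 dirs for brackets.
Dir NW: first cell '.' (not opp) -> no flip
Dir N: first cell '.' (not opp) -> no flip
Dir NE: first cell '.' (not opp) -> no flip
Dir W: opp run (2,4), next='.' -> no flip
Dir E: first cell '.' (not opp) -> no flip
Dir SW: opp run (3,4) capped by W -> flip
Dir S: first cell 'W' (not opp) -> no flip
Dir SE: first cell '.' (not opp) -> no flip
All flips: (3,4)

Answer: ........
........
..B.BW..
...BWW..
...WBB..
..W..B..
.....B..
........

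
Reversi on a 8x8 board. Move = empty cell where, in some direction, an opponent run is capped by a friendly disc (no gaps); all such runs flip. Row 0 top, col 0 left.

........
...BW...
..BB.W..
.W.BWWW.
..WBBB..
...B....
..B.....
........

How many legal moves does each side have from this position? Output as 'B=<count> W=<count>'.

Answer: B=11 W=11

Derivation:
-- B to move --
(0,3): no bracket -> illegal
(0,4): no bracket -> illegal
(0,5): flips 1 -> legal
(1,5): flips 3 -> legal
(1,6): flips 2 -> legal
(2,0): flips 2 -> legal
(2,1): no bracket -> illegal
(2,4): flips 1 -> legal
(2,6): flips 1 -> legal
(2,7): flips 1 -> legal
(3,0): no bracket -> illegal
(3,2): no bracket -> illegal
(3,7): flips 3 -> legal
(4,0): flips 1 -> legal
(4,1): flips 1 -> legal
(4,6): no bracket -> illegal
(4,7): no bracket -> illegal
(5,1): flips 1 -> legal
(5,2): no bracket -> illegal
B mobility = 11
-- W to move --
(0,2): no bracket -> illegal
(0,3): no bracket -> illegal
(0,4): flips 2 -> legal
(1,1): no bracket -> illegal
(1,2): flips 2 -> legal
(2,1): no bracket -> illegal
(2,4): flips 1 -> legal
(3,2): flips 2 -> legal
(4,6): flips 3 -> legal
(5,1): no bracket -> illegal
(5,2): flips 1 -> legal
(5,4): flips 2 -> legal
(5,5): flips 1 -> legal
(5,6): flips 1 -> legal
(6,1): no bracket -> illegal
(6,3): no bracket -> illegal
(6,4): flips 1 -> legal
(7,1): flips 3 -> legal
(7,2): no bracket -> illegal
(7,3): no bracket -> illegal
W mobility = 11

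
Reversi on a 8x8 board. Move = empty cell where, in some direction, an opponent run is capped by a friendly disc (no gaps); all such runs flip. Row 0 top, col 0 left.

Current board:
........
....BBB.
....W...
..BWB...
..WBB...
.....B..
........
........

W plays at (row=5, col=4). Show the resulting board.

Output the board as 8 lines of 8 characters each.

Answer: ........
....BBB.
....W...
..BWW...
..WBW...
....WB..
........
........

Derivation:
Place W at (5,4); scan 8 dirs for brackets.
Dir NW: opp run (4,3) (3,2), next='.' -> no flip
Dir N: opp run (4,4) (3,4) capped by W -> flip
Dir NE: first cell '.' (not opp) -> no flip
Dir W: first cell '.' (not opp) -> no flip
Dir E: opp run (5,5), next='.' -> no flip
Dir SW: first cell '.' (not opp) -> no flip
Dir S: first cell '.' (not opp) -> no flip
Dir SE: first cell '.' (not opp) -> no flip
All flips: (3,4) (4,4)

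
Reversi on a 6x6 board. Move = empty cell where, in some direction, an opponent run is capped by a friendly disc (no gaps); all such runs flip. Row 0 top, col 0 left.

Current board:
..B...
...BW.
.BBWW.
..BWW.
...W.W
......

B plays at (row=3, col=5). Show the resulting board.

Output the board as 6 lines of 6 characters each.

Place B at (3,5); scan 8 dirs for brackets.
Dir NW: opp run (2,4) capped by B -> flip
Dir N: first cell '.' (not opp) -> no flip
Dir NE: edge -> no flip
Dir W: opp run (3,4) (3,3) capped by B -> flip
Dir E: edge -> no flip
Dir SW: first cell '.' (not opp) -> no flip
Dir S: opp run (4,5), next='.' -> no flip
Dir SE: edge -> no flip
All flips: (2,4) (3,3) (3,4)

Answer: ..B...
...BW.
.BBWB.
..BBBB
...W.W
......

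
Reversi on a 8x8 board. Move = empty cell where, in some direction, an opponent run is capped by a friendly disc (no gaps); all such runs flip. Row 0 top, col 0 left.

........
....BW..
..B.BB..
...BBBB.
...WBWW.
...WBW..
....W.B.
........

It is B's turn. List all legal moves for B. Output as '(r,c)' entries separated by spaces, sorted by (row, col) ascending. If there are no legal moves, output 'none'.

Answer: (0,5) (0,6) (1,6) (3,2) (4,2) (4,7) (5,2) (5,6) (5,7) (6,2) (6,3) (6,5) (7,4)

Derivation:
(0,4): no bracket -> illegal
(0,5): flips 1 -> legal
(0,6): flips 1 -> legal
(1,6): flips 1 -> legal
(2,6): no bracket -> illegal
(3,2): flips 1 -> legal
(3,7): no bracket -> illegal
(4,2): flips 1 -> legal
(4,7): flips 2 -> legal
(5,2): flips 2 -> legal
(5,6): flips 3 -> legal
(5,7): flips 1 -> legal
(6,2): flips 1 -> legal
(6,3): flips 2 -> legal
(6,5): flips 2 -> legal
(7,3): no bracket -> illegal
(7,4): flips 1 -> legal
(7,5): no bracket -> illegal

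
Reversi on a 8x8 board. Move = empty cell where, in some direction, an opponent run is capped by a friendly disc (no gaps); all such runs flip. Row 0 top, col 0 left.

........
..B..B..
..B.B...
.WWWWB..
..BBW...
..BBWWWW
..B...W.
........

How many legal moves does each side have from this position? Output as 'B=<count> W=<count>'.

Answer: B=10 W=14

Derivation:
-- B to move --
(2,0): flips 1 -> legal
(2,1): flips 1 -> legal
(2,3): flips 1 -> legal
(2,5): flips 1 -> legal
(3,0): flips 4 -> legal
(4,0): flips 1 -> legal
(4,1): no bracket -> illegal
(4,5): flips 1 -> legal
(4,6): no bracket -> illegal
(4,7): no bracket -> illegal
(6,3): no bracket -> illegal
(6,4): flips 3 -> legal
(6,5): flips 1 -> legal
(6,7): no bracket -> illegal
(7,5): no bracket -> illegal
(7,6): no bracket -> illegal
(7,7): flips 4 -> legal
B mobility = 10
-- W to move --
(0,1): no bracket -> illegal
(0,2): flips 2 -> legal
(0,3): no bracket -> illegal
(0,4): no bracket -> illegal
(0,5): no bracket -> illegal
(0,6): flips 2 -> legal
(1,1): flips 1 -> legal
(1,3): flips 1 -> legal
(1,4): flips 1 -> legal
(1,6): no bracket -> illegal
(2,1): no bracket -> illegal
(2,3): no bracket -> illegal
(2,5): no bracket -> illegal
(2,6): flips 1 -> legal
(3,6): flips 1 -> legal
(4,1): flips 2 -> legal
(4,5): no bracket -> illegal
(4,6): no bracket -> illegal
(5,1): flips 3 -> legal
(6,1): flips 2 -> legal
(6,3): flips 2 -> legal
(6,4): flips 2 -> legal
(7,1): flips 2 -> legal
(7,2): flips 3 -> legal
(7,3): no bracket -> illegal
W mobility = 14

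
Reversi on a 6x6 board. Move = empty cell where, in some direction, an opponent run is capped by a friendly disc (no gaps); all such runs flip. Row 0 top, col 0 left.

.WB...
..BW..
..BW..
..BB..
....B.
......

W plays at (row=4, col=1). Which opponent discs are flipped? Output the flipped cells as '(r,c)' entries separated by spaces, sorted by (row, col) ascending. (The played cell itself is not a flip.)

Answer: (3,2)

Derivation:
Dir NW: first cell '.' (not opp) -> no flip
Dir N: first cell '.' (not opp) -> no flip
Dir NE: opp run (3,2) capped by W -> flip
Dir W: first cell '.' (not opp) -> no flip
Dir E: first cell '.' (not opp) -> no flip
Dir SW: first cell '.' (not opp) -> no flip
Dir S: first cell '.' (not opp) -> no flip
Dir SE: first cell '.' (not opp) -> no flip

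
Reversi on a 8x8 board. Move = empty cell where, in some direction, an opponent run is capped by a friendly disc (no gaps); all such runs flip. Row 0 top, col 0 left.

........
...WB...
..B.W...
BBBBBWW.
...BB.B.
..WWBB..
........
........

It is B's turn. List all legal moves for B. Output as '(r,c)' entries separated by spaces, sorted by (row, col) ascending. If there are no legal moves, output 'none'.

(0,2): flips 3 -> legal
(0,3): no bracket -> illegal
(0,4): flips 1 -> legal
(1,2): flips 1 -> legal
(1,5): flips 1 -> legal
(2,3): no bracket -> illegal
(2,5): no bracket -> illegal
(2,6): flips 2 -> legal
(2,7): no bracket -> illegal
(3,7): flips 2 -> legal
(4,1): no bracket -> illegal
(4,2): no bracket -> illegal
(4,5): no bracket -> illegal
(4,7): no bracket -> illegal
(5,1): flips 2 -> legal
(6,1): flips 1 -> legal
(6,2): flips 1 -> legal
(6,3): flips 1 -> legal
(6,4): no bracket -> illegal

Answer: (0,2) (0,4) (1,2) (1,5) (2,6) (3,7) (5,1) (6,1) (6,2) (6,3)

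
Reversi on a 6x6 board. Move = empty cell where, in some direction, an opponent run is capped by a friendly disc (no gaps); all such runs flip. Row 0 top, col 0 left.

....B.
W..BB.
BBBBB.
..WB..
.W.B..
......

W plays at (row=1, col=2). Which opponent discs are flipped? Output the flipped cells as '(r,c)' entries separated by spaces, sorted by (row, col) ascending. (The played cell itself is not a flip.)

Answer: (2,2)

Derivation:
Dir NW: first cell '.' (not opp) -> no flip
Dir N: first cell '.' (not opp) -> no flip
Dir NE: first cell '.' (not opp) -> no flip
Dir W: first cell '.' (not opp) -> no flip
Dir E: opp run (1,3) (1,4), next='.' -> no flip
Dir SW: opp run (2,1), next='.' -> no flip
Dir S: opp run (2,2) capped by W -> flip
Dir SE: opp run (2,3), next='.' -> no flip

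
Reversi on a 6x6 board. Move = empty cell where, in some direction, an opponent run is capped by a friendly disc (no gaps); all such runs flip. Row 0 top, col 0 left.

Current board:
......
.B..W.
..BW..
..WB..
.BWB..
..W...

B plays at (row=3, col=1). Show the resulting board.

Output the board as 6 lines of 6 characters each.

Answer: ......
.B..W.
..BW..
.BBB..
.BWB..
..W...

Derivation:
Place B at (3,1); scan 8 dirs for brackets.
Dir NW: first cell '.' (not opp) -> no flip
Dir N: first cell '.' (not opp) -> no flip
Dir NE: first cell 'B' (not opp) -> no flip
Dir W: first cell '.' (not opp) -> no flip
Dir E: opp run (3,2) capped by B -> flip
Dir SW: first cell '.' (not opp) -> no flip
Dir S: first cell 'B' (not opp) -> no flip
Dir SE: opp run (4,2), next='.' -> no flip
All flips: (3,2)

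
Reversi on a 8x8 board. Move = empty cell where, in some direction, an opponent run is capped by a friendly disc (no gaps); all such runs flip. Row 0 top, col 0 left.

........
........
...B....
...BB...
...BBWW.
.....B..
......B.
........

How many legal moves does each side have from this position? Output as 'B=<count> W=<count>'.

Answer: B=4 W=4

Derivation:
-- B to move --
(3,5): flips 1 -> legal
(3,6): no bracket -> illegal
(3,7): flips 1 -> legal
(4,7): flips 2 -> legal
(5,4): no bracket -> illegal
(5,6): flips 1 -> legal
(5,7): no bracket -> illegal
B mobility = 4
-- W to move --
(1,2): flips 2 -> legal
(1,3): no bracket -> illegal
(1,4): no bracket -> illegal
(2,2): no bracket -> illegal
(2,4): no bracket -> illegal
(2,5): no bracket -> illegal
(3,2): no bracket -> illegal
(3,5): no bracket -> illegal
(4,2): flips 2 -> legal
(5,2): no bracket -> illegal
(5,3): no bracket -> illegal
(5,4): no bracket -> illegal
(5,6): no bracket -> illegal
(5,7): no bracket -> illegal
(6,4): flips 1 -> legal
(6,5): flips 1 -> legal
(6,7): no bracket -> illegal
(7,5): no bracket -> illegal
(7,6): no bracket -> illegal
(7,7): no bracket -> illegal
W mobility = 4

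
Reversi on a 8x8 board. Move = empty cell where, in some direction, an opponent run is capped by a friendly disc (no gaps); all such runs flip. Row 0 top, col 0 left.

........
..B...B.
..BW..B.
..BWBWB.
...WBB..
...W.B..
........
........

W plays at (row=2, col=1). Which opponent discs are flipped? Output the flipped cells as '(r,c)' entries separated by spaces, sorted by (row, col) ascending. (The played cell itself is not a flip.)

Answer: (2,2) (3,2)

Derivation:
Dir NW: first cell '.' (not opp) -> no flip
Dir N: first cell '.' (not opp) -> no flip
Dir NE: opp run (1,2), next='.' -> no flip
Dir W: first cell '.' (not opp) -> no flip
Dir E: opp run (2,2) capped by W -> flip
Dir SW: first cell '.' (not opp) -> no flip
Dir S: first cell '.' (not opp) -> no flip
Dir SE: opp run (3,2) capped by W -> flip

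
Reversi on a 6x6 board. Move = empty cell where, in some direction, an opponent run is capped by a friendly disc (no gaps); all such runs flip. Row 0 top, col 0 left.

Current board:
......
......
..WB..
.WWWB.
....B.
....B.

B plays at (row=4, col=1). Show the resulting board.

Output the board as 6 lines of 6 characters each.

Answer: ......
......
..WB..
.WBWB.
.B..B.
....B.

Derivation:
Place B at (4,1); scan 8 dirs for brackets.
Dir NW: first cell '.' (not opp) -> no flip
Dir N: opp run (3,1), next='.' -> no flip
Dir NE: opp run (3,2) capped by B -> flip
Dir W: first cell '.' (not opp) -> no flip
Dir E: first cell '.' (not opp) -> no flip
Dir SW: first cell '.' (not opp) -> no flip
Dir S: first cell '.' (not opp) -> no flip
Dir SE: first cell '.' (not opp) -> no flip
All flips: (3,2)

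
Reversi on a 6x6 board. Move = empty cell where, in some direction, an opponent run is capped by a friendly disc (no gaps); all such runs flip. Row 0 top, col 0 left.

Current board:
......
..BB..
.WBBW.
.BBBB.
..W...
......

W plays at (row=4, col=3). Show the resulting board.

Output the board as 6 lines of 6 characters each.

Answer: ......
..BB..
.WBBW.
.BWBB.
..WW..
......

Derivation:
Place W at (4,3); scan 8 dirs for brackets.
Dir NW: opp run (3,2) capped by W -> flip
Dir N: opp run (3,3) (2,3) (1,3), next='.' -> no flip
Dir NE: opp run (3,4), next='.' -> no flip
Dir W: first cell 'W' (not opp) -> no flip
Dir E: first cell '.' (not opp) -> no flip
Dir SW: first cell '.' (not opp) -> no flip
Dir S: first cell '.' (not opp) -> no flip
Dir SE: first cell '.' (not opp) -> no flip
All flips: (3,2)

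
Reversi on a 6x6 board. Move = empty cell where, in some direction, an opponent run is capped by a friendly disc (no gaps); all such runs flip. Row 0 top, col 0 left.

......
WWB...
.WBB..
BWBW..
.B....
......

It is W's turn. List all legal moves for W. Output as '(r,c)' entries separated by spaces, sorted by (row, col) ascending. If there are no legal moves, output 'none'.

Answer: (0,3) (1,3) (2,4) (4,3) (5,1)

Derivation:
(0,1): no bracket -> illegal
(0,2): no bracket -> illegal
(0,3): flips 1 -> legal
(1,3): flips 3 -> legal
(1,4): no bracket -> illegal
(2,0): no bracket -> illegal
(2,4): flips 2 -> legal
(3,4): no bracket -> illegal
(4,0): no bracket -> illegal
(4,2): no bracket -> illegal
(4,3): flips 1 -> legal
(5,0): no bracket -> illegal
(5,1): flips 1 -> legal
(5,2): no bracket -> illegal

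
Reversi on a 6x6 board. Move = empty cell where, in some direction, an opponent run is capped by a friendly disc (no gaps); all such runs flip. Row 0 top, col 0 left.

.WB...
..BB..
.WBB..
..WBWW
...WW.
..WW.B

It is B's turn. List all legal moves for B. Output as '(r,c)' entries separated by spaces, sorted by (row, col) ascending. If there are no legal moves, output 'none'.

(0,0): flips 1 -> legal
(1,0): no bracket -> illegal
(1,1): no bracket -> illegal
(2,0): flips 1 -> legal
(2,4): no bracket -> illegal
(2,5): no bracket -> illegal
(3,0): flips 1 -> legal
(3,1): flips 1 -> legal
(4,1): flips 1 -> legal
(4,2): flips 1 -> legal
(4,5): flips 1 -> legal
(5,1): no bracket -> illegal
(5,4): no bracket -> illegal

Answer: (0,0) (2,0) (3,0) (3,1) (4,1) (4,2) (4,5)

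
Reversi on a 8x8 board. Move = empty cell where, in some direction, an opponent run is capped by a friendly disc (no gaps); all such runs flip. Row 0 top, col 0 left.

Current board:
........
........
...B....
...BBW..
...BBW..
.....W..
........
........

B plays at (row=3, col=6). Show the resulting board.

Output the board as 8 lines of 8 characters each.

Place B at (3,6); scan 8 dirs for brackets.
Dir NW: first cell '.' (not opp) -> no flip
Dir N: first cell '.' (not opp) -> no flip
Dir NE: first cell '.' (not opp) -> no flip
Dir W: opp run (3,5) capped by B -> flip
Dir E: first cell '.' (not opp) -> no flip
Dir SW: opp run (4,5), next='.' -> no flip
Dir S: first cell '.' (not opp) -> no flip
Dir SE: first cell '.' (not opp) -> no flip
All flips: (3,5)

Answer: ........
........
...B....
...BBBB.
...BBW..
.....W..
........
........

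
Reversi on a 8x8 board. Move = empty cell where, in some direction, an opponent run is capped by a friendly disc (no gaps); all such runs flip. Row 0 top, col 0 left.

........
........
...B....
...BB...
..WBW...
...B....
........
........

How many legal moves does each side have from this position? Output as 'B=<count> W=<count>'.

-- B to move --
(3,1): flips 1 -> legal
(3,2): no bracket -> illegal
(3,5): flips 1 -> legal
(4,1): flips 1 -> legal
(4,5): flips 1 -> legal
(5,1): flips 1 -> legal
(5,2): no bracket -> illegal
(5,4): flips 1 -> legal
(5,5): flips 1 -> legal
B mobility = 7
-- W to move --
(1,2): no bracket -> illegal
(1,3): no bracket -> illegal
(1,4): no bracket -> illegal
(2,2): flips 1 -> legal
(2,4): flips 2 -> legal
(2,5): no bracket -> illegal
(3,2): no bracket -> illegal
(3,5): no bracket -> illegal
(4,5): no bracket -> illegal
(5,2): no bracket -> illegal
(5,4): no bracket -> illegal
(6,2): flips 1 -> legal
(6,3): no bracket -> illegal
(6,4): flips 1 -> legal
W mobility = 4

Answer: B=7 W=4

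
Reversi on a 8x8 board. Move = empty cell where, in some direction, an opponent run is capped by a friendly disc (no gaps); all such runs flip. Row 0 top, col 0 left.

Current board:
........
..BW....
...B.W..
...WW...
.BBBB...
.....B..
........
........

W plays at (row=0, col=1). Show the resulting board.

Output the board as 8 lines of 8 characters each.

Answer: .W......
..WW....
...W.W..
...WW...
.BBBB...
.....B..
........
........

Derivation:
Place W at (0,1); scan 8 dirs for brackets.
Dir NW: edge -> no flip
Dir N: edge -> no flip
Dir NE: edge -> no flip
Dir W: first cell '.' (not opp) -> no flip
Dir E: first cell '.' (not opp) -> no flip
Dir SW: first cell '.' (not opp) -> no flip
Dir S: first cell '.' (not opp) -> no flip
Dir SE: opp run (1,2) (2,3) capped by W -> flip
All flips: (1,2) (2,3)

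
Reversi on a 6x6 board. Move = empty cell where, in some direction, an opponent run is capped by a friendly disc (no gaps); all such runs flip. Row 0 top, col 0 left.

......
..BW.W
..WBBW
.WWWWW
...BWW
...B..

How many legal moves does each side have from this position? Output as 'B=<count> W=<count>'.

-- B to move --
(0,2): flips 1 -> legal
(0,3): flips 1 -> legal
(0,4): no bracket -> illegal
(0,5): no bracket -> illegal
(1,1): no bracket -> illegal
(1,4): flips 1 -> legal
(2,0): no bracket -> illegal
(2,1): flips 2 -> legal
(3,0): no bracket -> illegal
(4,0): no bracket -> illegal
(4,1): flips 1 -> legal
(4,2): flips 3 -> legal
(5,4): flips 2 -> legal
(5,5): no bracket -> illegal
B mobility = 7
-- W to move --
(0,1): flips 2 -> legal
(0,2): flips 1 -> legal
(0,3): no bracket -> illegal
(1,1): flips 1 -> legal
(1,4): flips 2 -> legal
(2,1): no bracket -> illegal
(4,2): flips 1 -> legal
(5,2): flips 1 -> legal
(5,4): flips 1 -> legal
W mobility = 7

Answer: B=7 W=7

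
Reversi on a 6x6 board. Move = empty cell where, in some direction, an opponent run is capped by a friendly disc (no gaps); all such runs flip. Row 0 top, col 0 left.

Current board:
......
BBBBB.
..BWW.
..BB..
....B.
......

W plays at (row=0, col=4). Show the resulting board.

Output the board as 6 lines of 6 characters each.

Answer: ....W.
BBBBW.
..BWW.
..BB..
....B.
......

Derivation:
Place W at (0,4); scan 8 dirs for brackets.
Dir NW: edge -> no flip
Dir N: edge -> no flip
Dir NE: edge -> no flip
Dir W: first cell '.' (not opp) -> no flip
Dir E: first cell '.' (not opp) -> no flip
Dir SW: opp run (1,3) (2,2), next='.' -> no flip
Dir S: opp run (1,4) capped by W -> flip
Dir SE: first cell '.' (not opp) -> no flip
All flips: (1,4)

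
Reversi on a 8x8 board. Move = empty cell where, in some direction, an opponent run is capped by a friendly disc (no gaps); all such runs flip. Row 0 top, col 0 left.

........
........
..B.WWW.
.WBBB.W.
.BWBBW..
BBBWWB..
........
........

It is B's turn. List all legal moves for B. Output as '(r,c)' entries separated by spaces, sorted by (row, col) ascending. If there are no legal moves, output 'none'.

(1,3): no bracket -> illegal
(1,4): flips 1 -> legal
(1,5): flips 1 -> legal
(1,6): flips 1 -> legal
(1,7): no bracket -> illegal
(2,0): no bracket -> illegal
(2,1): flips 1 -> legal
(2,3): no bracket -> illegal
(2,7): no bracket -> illegal
(3,0): flips 1 -> legal
(3,5): flips 1 -> legal
(3,7): no bracket -> illegal
(4,0): flips 1 -> legal
(4,6): flips 1 -> legal
(4,7): no bracket -> illegal
(5,6): flips 1 -> legal
(6,2): flips 1 -> legal
(6,3): flips 1 -> legal
(6,4): flips 1 -> legal
(6,5): flips 1 -> legal

Answer: (1,4) (1,5) (1,6) (2,1) (3,0) (3,5) (4,0) (4,6) (5,6) (6,2) (6,3) (6,4) (6,5)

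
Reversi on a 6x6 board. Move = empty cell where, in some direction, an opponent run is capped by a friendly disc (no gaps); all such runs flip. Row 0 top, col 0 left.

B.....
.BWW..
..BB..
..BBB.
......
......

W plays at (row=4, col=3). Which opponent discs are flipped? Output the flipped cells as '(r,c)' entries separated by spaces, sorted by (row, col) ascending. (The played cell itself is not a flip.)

Dir NW: opp run (3,2), next='.' -> no flip
Dir N: opp run (3,3) (2,3) capped by W -> flip
Dir NE: opp run (3,4), next='.' -> no flip
Dir W: first cell '.' (not opp) -> no flip
Dir E: first cell '.' (not opp) -> no flip
Dir SW: first cell '.' (not opp) -> no flip
Dir S: first cell '.' (not opp) -> no flip
Dir SE: first cell '.' (not opp) -> no flip

Answer: (2,3) (3,3)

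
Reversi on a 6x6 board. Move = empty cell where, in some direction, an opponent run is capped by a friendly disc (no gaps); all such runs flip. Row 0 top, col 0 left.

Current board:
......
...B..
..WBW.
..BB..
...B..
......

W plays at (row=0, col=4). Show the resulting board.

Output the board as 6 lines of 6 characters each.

Answer: ....W.
...W..
..WBW.
..BB..
...B..
......

Derivation:
Place W at (0,4); scan 8 dirs for brackets.
Dir NW: edge -> no flip
Dir N: edge -> no flip
Dir NE: edge -> no flip
Dir W: first cell '.' (not opp) -> no flip
Dir E: first cell '.' (not opp) -> no flip
Dir SW: opp run (1,3) capped by W -> flip
Dir S: first cell '.' (not opp) -> no flip
Dir SE: first cell '.' (not opp) -> no flip
All flips: (1,3)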